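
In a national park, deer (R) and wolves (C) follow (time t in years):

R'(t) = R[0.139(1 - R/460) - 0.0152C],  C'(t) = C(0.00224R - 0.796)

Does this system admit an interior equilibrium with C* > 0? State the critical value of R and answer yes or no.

Threshold R = 355; K > 355, so yes, the predator persists.

The predator equation gives dC/dt > 0 only when R > 0.796/0.00224 = 355.
Without the predator, R → K = 460. Since 460 > 355, the predator can invade and persist.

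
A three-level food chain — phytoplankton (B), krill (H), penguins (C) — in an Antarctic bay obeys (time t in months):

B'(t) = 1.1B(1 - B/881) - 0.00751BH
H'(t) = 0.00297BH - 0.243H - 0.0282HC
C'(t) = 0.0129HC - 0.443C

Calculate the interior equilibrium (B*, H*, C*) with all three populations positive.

From dC/dt = 0: 0.0129H* = 0.443, so H* = 34.3.
From dB/dt = 0: 1.1(1 - B*/881) = 0.00751·34.3, giving B* = 881·(1 - 0.234) = 674.
From dH/dt = 0: 0.00297·674 - 0.243 = 0.0282C*, so C* = 1.76/0.0282 = 62.4.

B* ≈ 674, H* ≈ 34.3, C* ≈ 62.4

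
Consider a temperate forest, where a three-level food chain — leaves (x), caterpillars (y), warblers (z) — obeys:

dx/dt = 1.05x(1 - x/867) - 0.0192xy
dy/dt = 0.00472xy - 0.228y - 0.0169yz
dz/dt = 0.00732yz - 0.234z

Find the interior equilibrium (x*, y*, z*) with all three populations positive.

From dz/dt = 0: 0.00732y* = 0.234, so y* = 32.
From dx/dt = 0: 1.05(1 - x*/867) = 0.0192·32, giving x* = 867·(1 - 0.585) = 360.
From dy/dt = 0: 0.00472·360 - 0.228 = 0.0169z*, so z* = 1.47/0.0169 = 87.1.

x* ≈ 360, y* ≈ 32, z* ≈ 87.1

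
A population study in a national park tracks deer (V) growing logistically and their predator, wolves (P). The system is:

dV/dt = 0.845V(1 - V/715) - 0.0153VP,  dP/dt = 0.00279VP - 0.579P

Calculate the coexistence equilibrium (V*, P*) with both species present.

From dP/dt = 0 with P > 0: 0.00279V* = 0.579, so V* = 208.
Substitute into dV/dt = 0: 0.845(1 - 208/715) = 0.0153P*.
The bracket is 0.71, giving P* = 0.6/0.0153 = 39.2.

V* ≈ 208, P* ≈ 39.2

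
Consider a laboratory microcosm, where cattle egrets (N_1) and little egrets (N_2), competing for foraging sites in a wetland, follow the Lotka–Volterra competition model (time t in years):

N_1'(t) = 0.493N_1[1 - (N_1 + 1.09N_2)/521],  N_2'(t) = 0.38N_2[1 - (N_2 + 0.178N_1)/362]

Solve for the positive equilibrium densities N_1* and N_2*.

N_1* ≈ 157, N_2* ≈ 334

Setting both brackets to zero gives the nullclines N_1 + 1.09N_2 = 521 and 0.178N_1 + N_2 = 362.
Substituting N_2 = 362 - 0.178N_1 into the first: N_1(1 - 1.09·0.178) = 521 - 1.09·362.
So N_1* = 126/0.806 = 157, and then N_2* = 362 - 0.178·157 = 334.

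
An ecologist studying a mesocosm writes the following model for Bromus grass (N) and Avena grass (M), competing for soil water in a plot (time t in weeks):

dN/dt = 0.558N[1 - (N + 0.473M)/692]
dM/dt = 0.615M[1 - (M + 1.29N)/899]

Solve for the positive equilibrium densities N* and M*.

N* ≈ 684, M* ≈ 16.2

Setting both brackets to zero gives the nullclines N + 0.473M = 692 and 1.29N + M = 899.
Substituting M = 899 - 1.29N into the first: N(1 - 0.473·1.29) = 692 - 0.473·899.
So N* = 267/0.39 = 684, and then M* = 899 - 1.29·684 = 16.2.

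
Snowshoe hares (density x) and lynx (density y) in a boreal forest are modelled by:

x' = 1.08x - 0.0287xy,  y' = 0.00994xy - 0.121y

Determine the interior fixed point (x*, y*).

Set dy/dt = 0 with y > 0: 0.00994x - 0.121 = 0, so x* = 0.121/0.00994 = 12.2.
Set dx/dt = 0 with x > 0: 1.08 - 0.0287y = 0, so y* = 1.08/0.0287 = 37.6.

x* ≈ 12.2, y* ≈ 37.6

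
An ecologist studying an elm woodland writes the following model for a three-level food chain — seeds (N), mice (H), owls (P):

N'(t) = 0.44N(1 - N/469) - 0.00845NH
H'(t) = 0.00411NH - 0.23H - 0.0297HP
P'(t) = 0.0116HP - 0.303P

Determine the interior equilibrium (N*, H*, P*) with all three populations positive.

N* ≈ 234, H* ≈ 26.1, P* ≈ 24.6

From dP/dt = 0: 0.0116H* = 0.303, so H* = 26.1.
From dN/dt = 0: 0.44(1 - N*/469) = 0.00845·26.1, giving N* = 469·(1 - 0.502) = 234.
From dH/dt = 0: 0.00411·234 - 0.23 = 0.0297P*, so P* = 0.731/0.0297 = 24.6.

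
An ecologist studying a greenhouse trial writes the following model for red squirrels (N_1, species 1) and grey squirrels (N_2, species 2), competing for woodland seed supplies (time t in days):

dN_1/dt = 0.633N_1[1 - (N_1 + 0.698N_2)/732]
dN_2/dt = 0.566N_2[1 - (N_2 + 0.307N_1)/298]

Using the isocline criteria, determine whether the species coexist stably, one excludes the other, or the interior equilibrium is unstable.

Compare the nullcline intercepts: K1/α12 = 732/0.698 = 1050 > K2 = 298; K2/α21 = 298/0.307 = 971 > K1 = 732.
Since both inequalities hold, each species can invade when rare, so the interior equilibrium is stable.

stable coexistence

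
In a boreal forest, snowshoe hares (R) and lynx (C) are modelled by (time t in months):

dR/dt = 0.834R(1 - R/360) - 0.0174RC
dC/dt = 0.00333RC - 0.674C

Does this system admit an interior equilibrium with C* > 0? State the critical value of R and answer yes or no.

Threshold R = 202; K > 202, so yes, the predator persists.

The predator equation gives dC/dt > 0 only when R > 0.674/0.00333 = 202.
Without the predator, R → K = 360. Since 360 > 202, the predator can invade and persist.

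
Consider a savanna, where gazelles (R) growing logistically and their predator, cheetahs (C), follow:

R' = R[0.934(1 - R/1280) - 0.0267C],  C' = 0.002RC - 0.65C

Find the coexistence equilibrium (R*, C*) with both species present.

R* ≈ 325, C* ≈ 26.1

From dC/dt = 0 with C > 0: 0.002R* = 0.65, so R* = 325.
Substitute into dR/dt = 0: 0.934(1 - 325/1280) = 0.0267C*.
The bracket is 0.746, giving C* = 0.697/0.0267 = 26.1.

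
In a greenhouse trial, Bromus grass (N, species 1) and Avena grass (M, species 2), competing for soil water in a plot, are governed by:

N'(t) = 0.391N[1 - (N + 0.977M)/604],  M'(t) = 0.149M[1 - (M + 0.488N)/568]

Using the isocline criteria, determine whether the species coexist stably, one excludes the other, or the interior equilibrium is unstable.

Compare the nullcline intercepts: K1/α12 = 604/0.977 = 618 > K2 = 568; K2/α21 = 568/0.488 = 1160 > K1 = 604.
Since both inequalities hold, each species can invade when rare, so the interior equilibrium is stable.

stable coexistence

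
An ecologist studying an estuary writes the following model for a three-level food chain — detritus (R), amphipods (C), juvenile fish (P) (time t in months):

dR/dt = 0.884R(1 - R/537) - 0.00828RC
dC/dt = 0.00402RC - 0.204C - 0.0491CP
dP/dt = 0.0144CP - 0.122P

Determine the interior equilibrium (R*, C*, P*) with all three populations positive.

From dP/dt = 0: 0.0144C* = 0.122, so C* = 8.47.
From dR/dt = 0: 0.884(1 - R*/537) = 0.00828·8.47, giving R* = 537·(1 - 0.0794) = 494.
From dC/dt = 0: 0.00402·494 - 0.204 = 0.0491P*, so P* = 1.78/0.0491 = 36.3.

R* ≈ 494, C* ≈ 8.47, P* ≈ 36.3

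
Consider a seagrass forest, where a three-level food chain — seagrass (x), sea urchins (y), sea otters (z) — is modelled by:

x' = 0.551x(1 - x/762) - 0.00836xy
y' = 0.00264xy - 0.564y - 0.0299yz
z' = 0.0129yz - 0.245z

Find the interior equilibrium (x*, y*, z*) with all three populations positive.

From dz/dt = 0: 0.0129y* = 0.245, so y* = 19.
From dx/dt = 0: 0.551(1 - x*/762) = 0.00836·19, giving x* = 762·(1 - 0.288) = 542.
From dy/dt = 0: 0.00264·542 - 0.564 = 0.0299z*, so z* = 0.868/0.0299 = 29.

x* ≈ 542, y* ≈ 19, z* ≈ 29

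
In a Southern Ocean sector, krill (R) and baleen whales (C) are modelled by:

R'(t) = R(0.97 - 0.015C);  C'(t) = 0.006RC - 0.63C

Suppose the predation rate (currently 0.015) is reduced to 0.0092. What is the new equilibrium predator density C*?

At the interior fixed point, setting dR/dt = 0 with R > 0 fixes C* = (prey growth rate)/(RC coefficient) — independent of the other coefficients.
With the change, C* = 0.97/0.0092 = 105; it rises from 64.7.

C* ≈ 105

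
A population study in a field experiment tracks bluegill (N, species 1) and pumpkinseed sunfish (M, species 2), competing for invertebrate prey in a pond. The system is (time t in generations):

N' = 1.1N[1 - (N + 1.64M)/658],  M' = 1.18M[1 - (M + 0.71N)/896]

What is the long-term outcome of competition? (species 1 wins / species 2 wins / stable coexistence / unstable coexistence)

Compare the nullcline intercepts: K1/α12 = 658/1.64 = 401 < K2 = 896; K2/α21 = 896/0.71 = 1260 > K1 = 658.
Since the inequalities point opposite ways, species 2 can invade but species 1 cannot.

species 2 excludes species 1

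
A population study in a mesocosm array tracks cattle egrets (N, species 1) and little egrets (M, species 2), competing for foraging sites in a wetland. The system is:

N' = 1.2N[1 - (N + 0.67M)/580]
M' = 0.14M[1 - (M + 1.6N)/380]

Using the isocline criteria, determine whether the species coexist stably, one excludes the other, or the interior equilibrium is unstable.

species 1 excludes species 2

Compare the nullcline intercepts: K1/α12 = 580/0.67 = 866 > K2 = 380; K2/α21 = 380/1.6 = 238 < K1 = 580.
Since the inequalities point opposite ways, species 1 can invade but species 2 cannot.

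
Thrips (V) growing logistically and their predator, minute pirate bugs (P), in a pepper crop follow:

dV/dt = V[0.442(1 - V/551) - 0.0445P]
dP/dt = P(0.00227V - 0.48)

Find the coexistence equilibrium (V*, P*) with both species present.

V* ≈ 211, P* ≈ 6.12

From dP/dt = 0 with P > 0: 0.00227V* = 0.48, so V* = 211.
Substitute into dV/dt = 0: 0.442(1 - 211/551) = 0.0445P*.
The bracket is 0.616, giving P* = 0.272/0.0445 = 6.12.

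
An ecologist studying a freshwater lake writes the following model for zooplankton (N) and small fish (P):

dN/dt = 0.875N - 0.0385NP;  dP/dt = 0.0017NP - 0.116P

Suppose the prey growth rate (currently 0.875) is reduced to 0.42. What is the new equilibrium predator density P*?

P* ≈ 10.9

At the interior fixed point, setting dN/dt = 0 with N > 0 fixes P* = (prey growth rate)/(NP coefficient) — independent of the other coefficients.
With the change, P* = 0.42/0.0385 = 10.9; it falls from 22.7.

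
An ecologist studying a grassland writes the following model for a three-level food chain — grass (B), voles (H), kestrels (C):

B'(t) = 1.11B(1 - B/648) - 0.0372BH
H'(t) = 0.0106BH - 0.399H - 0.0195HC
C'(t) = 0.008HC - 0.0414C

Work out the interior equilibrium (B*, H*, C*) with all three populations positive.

From dC/dt = 0: 0.008H* = 0.0414, so H* = 5.17.
From dB/dt = 0: 1.11(1 - B*/648) = 0.0372·5.17, giving B* = 648·(1 - 0.173) = 536.
From dH/dt = 0: 0.0106·536 - 0.399 = 0.0195C*, so C* = 5.28/0.0195 = 271.

B* ≈ 536, H* ≈ 5.17, C* ≈ 271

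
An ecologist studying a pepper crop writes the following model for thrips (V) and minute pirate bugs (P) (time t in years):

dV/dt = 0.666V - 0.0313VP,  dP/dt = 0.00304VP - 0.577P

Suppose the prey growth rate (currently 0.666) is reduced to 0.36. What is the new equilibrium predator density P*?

At the interior fixed point, setting dV/dt = 0 with V > 0 fixes P* = (prey growth rate)/(VP coefficient) — independent of the other coefficients.
With the change, P* = 0.36/0.0313 = 11.5; it falls from 21.3.

P* ≈ 11.5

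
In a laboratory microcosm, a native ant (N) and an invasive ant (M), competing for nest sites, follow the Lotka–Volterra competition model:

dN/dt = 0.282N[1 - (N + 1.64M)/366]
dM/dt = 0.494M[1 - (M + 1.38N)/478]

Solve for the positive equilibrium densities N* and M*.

N* ≈ 331, M* ≈ 21.4

Setting both brackets to zero gives the nullclines N + 1.64M = 366 and 1.38N + M = 478.
Substituting M = 478 - 1.38N into the first: N(1 - 1.64·1.38) = 366 - 1.64·478.
So N* = -418/-1.26 = 331, and then M* = 478 - 1.38·331 = 21.4.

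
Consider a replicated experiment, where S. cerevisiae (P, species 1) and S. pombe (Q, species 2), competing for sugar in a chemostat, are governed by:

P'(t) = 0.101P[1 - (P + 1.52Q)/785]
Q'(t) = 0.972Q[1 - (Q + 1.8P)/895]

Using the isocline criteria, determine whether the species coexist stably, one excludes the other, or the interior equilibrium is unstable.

Compare the nullcline intercepts: K1/α12 = 785/1.52 = 516 < K2 = 895; K2/α21 = 895/1.8 = 497 < K1 = 785.
Since both are reversed, neither can invade when rare; the interior point is a saddle.

unstable coexistence (outcome depends on initial conditions)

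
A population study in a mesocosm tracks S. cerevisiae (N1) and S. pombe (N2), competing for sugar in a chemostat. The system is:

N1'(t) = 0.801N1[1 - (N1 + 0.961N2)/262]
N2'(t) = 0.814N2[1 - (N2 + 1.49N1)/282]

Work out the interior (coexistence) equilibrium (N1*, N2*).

Setting both brackets to zero gives the nullclines N1 + 0.961N2 = 262 and 1.49N1 + N2 = 282.
Substituting N2 = 282 - 1.49N1 into the first: N1(1 - 0.961·1.49) = 262 - 0.961·282.
So N1* = -9/-0.432 = 20.8, and then N2* = 282 - 1.49·20.8 = 251.

N1* ≈ 20.8, N2* ≈ 251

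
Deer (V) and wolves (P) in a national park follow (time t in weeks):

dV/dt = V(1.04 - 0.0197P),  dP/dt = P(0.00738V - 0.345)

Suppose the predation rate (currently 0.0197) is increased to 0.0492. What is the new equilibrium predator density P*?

P* ≈ 21.1

At the interior fixed point, setting dV/dt = 0 with V > 0 fixes P* = (prey growth rate)/(VP coefficient) — independent of the other coefficients.
With the change, P* = 1.04/0.0492 = 21.1; it falls from 52.8.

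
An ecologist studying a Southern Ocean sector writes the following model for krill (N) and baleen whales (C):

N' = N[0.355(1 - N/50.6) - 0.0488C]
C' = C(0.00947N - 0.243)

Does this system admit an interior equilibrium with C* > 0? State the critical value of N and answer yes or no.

The predator equation gives dC/dt > 0 only when N > 0.243/0.00947 = 25.7.
Without the predator, N → K = 50.6. Since 50.6 > 25.7, the predator can invade and persist.

Threshold N = 25.7; K > 25.7, so yes, the predator persists.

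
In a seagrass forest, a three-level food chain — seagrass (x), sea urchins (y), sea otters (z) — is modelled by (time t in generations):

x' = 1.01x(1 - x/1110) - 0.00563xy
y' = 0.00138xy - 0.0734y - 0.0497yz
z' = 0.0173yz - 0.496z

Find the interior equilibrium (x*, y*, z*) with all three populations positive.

From dz/dt = 0: 0.0173y* = 0.496, so y* = 28.7.
From dx/dt = 0: 1.01(1 - x*/1110) = 0.00563·28.7, giving x* = 1110·(1 - 0.16) = 933.
From dy/dt = 0: 0.00138·933 - 0.0734 = 0.0497z*, so z* = 1.21/0.0497 = 24.4.

x* ≈ 933, y* ≈ 28.7, z* ≈ 24.4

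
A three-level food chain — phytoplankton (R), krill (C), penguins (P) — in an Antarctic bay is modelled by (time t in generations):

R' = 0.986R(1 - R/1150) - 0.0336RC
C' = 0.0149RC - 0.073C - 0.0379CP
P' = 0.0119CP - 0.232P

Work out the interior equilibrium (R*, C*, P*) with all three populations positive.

From dP/dt = 0: 0.0119C* = 0.232, so C* = 19.5.
From dR/dt = 0: 0.986(1 - R*/1150) = 0.0336·19.5, giving R* = 1150·(1 - 0.664) = 386.
From dC/dt = 0: 0.0149·386 - 0.073 = 0.0379P*, so P* = 5.68/0.0379 = 150.

R* ≈ 386, C* ≈ 19.5, P* ≈ 150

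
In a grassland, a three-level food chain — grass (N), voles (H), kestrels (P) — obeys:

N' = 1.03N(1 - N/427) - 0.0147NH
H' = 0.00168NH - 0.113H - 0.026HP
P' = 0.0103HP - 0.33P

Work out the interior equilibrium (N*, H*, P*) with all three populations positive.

N* ≈ 232, H* ≈ 32, P* ≈ 10.6

From dP/dt = 0: 0.0103H* = 0.33, so H* = 32.
From dN/dt = 0: 1.03(1 - N*/427) = 0.0147·32, giving N* = 427·(1 - 0.457) = 232.
From dH/dt = 0: 0.00168·232 - 0.113 = 0.026P*, so P* = 0.276/0.026 = 10.6.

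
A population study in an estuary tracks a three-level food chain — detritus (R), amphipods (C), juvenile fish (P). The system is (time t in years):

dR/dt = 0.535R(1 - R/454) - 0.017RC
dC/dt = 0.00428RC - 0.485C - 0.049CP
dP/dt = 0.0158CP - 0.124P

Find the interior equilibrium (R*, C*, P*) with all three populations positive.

R* ≈ 341, C* ≈ 7.85, P* ≈ 19.9

From dP/dt = 0: 0.0158C* = 0.124, so C* = 7.85.
From dR/dt = 0: 0.535(1 - R*/454) = 0.017·7.85, giving R* = 454·(1 - 0.249) = 341.
From dC/dt = 0: 0.00428·341 - 0.485 = 0.049P*, so P* = 0.974/0.049 = 19.9.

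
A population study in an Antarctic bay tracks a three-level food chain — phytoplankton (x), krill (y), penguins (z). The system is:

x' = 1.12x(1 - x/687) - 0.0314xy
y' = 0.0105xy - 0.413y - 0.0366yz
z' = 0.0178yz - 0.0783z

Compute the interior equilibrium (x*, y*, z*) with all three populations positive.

x* ≈ 602, y* ≈ 4.4, z* ≈ 161

From dz/dt = 0: 0.0178y* = 0.0783, so y* = 4.4.
From dx/dt = 0: 1.12(1 - x*/687) = 0.0314·4.4, giving x* = 687·(1 - 0.123) = 602.
From dy/dt = 0: 0.0105·602 - 0.413 = 0.0366z*, so z* = 5.91/0.0366 = 161.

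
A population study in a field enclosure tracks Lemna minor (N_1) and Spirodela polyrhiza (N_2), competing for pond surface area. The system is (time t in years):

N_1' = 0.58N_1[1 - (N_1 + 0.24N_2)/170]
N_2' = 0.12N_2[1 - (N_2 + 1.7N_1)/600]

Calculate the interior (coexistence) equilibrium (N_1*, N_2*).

N_1* ≈ 43.9, N_2* ≈ 525

Setting both brackets to zero gives the nullclines N_1 + 0.24N_2 = 170 and 1.7N_1 + N_2 = 600.
Substituting N_2 = 600 - 1.7N_1 into the first: N_1(1 - 0.24·1.7) = 170 - 0.24·600.
So N_1* = 26/0.592 = 43.9, and then N_2* = 600 - 1.7·43.9 = 525.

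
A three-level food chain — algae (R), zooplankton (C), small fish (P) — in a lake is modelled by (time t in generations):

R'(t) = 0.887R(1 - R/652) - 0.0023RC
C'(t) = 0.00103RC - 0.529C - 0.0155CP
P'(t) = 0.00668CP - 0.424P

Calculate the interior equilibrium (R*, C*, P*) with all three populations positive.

R* ≈ 545, C* ≈ 63.5, P* ≈ 2.07

From dP/dt = 0: 0.00668C* = 0.424, so C* = 63.5.
From dR/dt = 0: 0.887(1 - R*/652) = 0.0023·63.5, giving R* = 652·(1 - 0.165) = 545.
From dC/dt = 0: 0.00103·545 - 0.529 = 0.0155P*, so P* = 0.032/0.0155 = 2.07.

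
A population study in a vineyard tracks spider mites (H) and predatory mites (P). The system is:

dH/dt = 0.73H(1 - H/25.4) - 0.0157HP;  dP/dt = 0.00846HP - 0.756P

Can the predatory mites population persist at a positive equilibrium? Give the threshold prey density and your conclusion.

The predator equation gives dP/dt > 0 only when H > 0.756/0.00846 = 89.4.
Without the predator, H → K = 25.4. Since 25.4 < 89.4, the predator cannot invade.

Threshold H = 89.4; K < 89.4, so no, the predator goes extinct.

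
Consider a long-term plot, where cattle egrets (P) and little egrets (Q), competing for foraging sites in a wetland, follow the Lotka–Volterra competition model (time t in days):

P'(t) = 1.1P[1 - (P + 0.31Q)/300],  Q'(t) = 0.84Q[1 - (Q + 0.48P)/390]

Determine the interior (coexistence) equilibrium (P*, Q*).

Setting both brackets to zero gives the nullclines P + 0.31Q = 300 and 0.48P + Q = 390.
Substituting Q = 390 - 0.48P into the first: P(1 - 0.31·0.48) = 300 - 0.31·390.
So P* = 179/0.851 = 210, and then Q* = 390 - 0.48·210 = 289.

P* ≈ 210, Q* ≈ 289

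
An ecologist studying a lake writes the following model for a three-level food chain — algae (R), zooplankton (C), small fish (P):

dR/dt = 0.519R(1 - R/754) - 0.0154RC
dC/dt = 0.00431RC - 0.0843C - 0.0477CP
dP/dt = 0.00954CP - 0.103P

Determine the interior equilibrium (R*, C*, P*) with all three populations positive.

From dP/dt = 0: 0.00954C* = 0.103, so C* = 10.8.
From dR/dt = 0: 0.519(1 - R*/754) = 0.0154·10.8, giving R* = 754·(1 - 0.32) = 512.
From dC/dt = 0: 0.00431·512 - 0.0843 = 0.0477P*, so P* = 2.12/0.0477 = 44.5.

R* ≈ 512, C* ≈ 10.8, P* ≈ 44.5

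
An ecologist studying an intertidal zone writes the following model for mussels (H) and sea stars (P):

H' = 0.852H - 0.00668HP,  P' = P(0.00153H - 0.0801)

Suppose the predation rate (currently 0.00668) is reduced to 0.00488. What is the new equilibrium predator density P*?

At the interior fixed point, setting dH/dt = 0 with H > 0 fixes P* = (prey growth rate)/(HP coefficient) — independent of the other coefficients.
With the change, P* = 0.852/0.00488 = 175; it rises from 128.

P* ≈ 175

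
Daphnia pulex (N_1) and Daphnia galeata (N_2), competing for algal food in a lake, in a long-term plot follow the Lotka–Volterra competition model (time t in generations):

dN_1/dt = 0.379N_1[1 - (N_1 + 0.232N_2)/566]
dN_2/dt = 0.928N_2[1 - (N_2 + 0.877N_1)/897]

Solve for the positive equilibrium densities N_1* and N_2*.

Setting both brackets to zero gives the nullclines N_1 + 0.232N_2 = 566 and 0.877N_1 + N_2 = 897.
Substituting N_2 = 897 - 0.877N_1 into the first: N_1(1 - 0.232·0.877) = 566 - 0.232·897.
So N_1* = 358/0.797 = 449, and then N_2* = 897 - 0.877·449 = 503.

N_1* ≈ 449, N_2* ≈ 503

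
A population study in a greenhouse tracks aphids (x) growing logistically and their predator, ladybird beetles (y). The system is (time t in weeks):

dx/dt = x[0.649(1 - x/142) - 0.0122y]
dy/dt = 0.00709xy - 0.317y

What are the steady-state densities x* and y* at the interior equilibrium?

x* ≈ 44.7, y* ≈ 36.4

From dy/dt = 0 with y > 0: 0.00709x* = 0.317, so x* = 44.7.
Substitute into dx/dt = 0: 0.649(1 - 44.7/142) = 0.0122y*.
The bracket is 0.685, giving y* = 0.445/0.0122 = 36.4.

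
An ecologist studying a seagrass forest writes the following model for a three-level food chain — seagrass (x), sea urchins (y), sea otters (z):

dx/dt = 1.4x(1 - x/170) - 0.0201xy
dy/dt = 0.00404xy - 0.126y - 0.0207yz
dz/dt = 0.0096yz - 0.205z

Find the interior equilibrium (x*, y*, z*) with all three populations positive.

x* ≈ 118, y* ≈ 21.4, z* ≈ 16.9

From dz/dt = 0: 0.0096y* = 0.205, so y* = 21.4.
From dx/dt = 0: 1.4(1 - x*/170) = 0.0201·21.4, giving x* = 170·(1 - 0.307) = 118.
From dy/dt = 0: 0.00404·118 - 0.126 = 0.0207z*, so z* = 0.35/0.0207 = 16.9.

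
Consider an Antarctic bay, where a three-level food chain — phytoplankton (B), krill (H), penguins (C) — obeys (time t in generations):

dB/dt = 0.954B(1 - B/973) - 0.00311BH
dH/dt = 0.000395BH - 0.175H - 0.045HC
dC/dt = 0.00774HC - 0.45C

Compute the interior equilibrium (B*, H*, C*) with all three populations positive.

B* ≈ 789, H* ≈ 58.1, C* ≈ 3.03

From dC/dt = 0: 0.00774H* = 0.45, so H* = 58.1.
From dB/dt = 0: 0.954(1 - B*/973) = 0.00311·58.1, giving B* = 973·(1 - 0.19) = 789.
From dH/dt = 0: 0.000395·789 - 0.175 = 0.045C*, so C* = 0.136/0.045 = 3.03.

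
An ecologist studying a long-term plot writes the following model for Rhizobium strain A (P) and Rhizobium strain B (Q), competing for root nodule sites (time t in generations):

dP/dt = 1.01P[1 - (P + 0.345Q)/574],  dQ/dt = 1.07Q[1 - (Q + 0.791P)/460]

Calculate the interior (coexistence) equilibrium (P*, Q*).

P* ≈ 571, Q* ≈ 8.21

Setting both brackets to zero gives the nullclines P + 0.345Q = 574 and 0.791P + Q = 460.
Substituting Q = 460 - 0.791P into the first: P(1 - 0.345·0.791) = 574 - 0.345·460.
So P* = 415/0.727 = 571, and then Q* = 460 - 0.791·571 = 8.21.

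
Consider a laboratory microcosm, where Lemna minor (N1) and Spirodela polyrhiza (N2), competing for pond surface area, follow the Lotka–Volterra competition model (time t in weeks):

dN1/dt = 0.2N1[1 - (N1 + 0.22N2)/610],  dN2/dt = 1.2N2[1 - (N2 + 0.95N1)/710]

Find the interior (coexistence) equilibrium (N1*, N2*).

N1* ≈ 574, N2* ≈ 165

Setting both brackets to zero gives the nullclines N1 + 0.22N2 = 610 and 0.95N1 + N2 = 710.
Substituting N2 = 710 - 0.95N1 into the first: N1(1 - 0.22·0.95) = 610 - 0.22·710.
So N1* = 454/0.791 = 574, and then N2* = 710 - 0.95·574 = 165.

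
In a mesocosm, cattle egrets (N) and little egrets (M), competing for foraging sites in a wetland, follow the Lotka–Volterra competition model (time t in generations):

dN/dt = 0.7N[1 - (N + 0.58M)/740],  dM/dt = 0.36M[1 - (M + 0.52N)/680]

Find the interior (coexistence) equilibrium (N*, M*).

N* ≈ 495, M* ≈ 423

Setting both brackets to zero gives the nullclines N + 0.58M = 740 and 0.52N + M = 680.
Substituting M = 680 - 0.52N into the first: N(1 - 0.58·0.52) = 740 - 0.58·680.
So N* = 346/0.698 = 495, and then M* = 680 - 0.52·495 = 423.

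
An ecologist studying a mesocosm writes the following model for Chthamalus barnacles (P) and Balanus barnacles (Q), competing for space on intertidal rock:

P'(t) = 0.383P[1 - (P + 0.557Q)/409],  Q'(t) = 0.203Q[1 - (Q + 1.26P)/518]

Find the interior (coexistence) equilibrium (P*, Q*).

Setting both brackets to zero gives the nullclines P + 0.557Q = 409 and 1.26P + Q = 518.
Substituting Q = 518 - 1.26P into the first: P(1 - 0.557·1.26) = 409 - 0.557·518.
So P* = 120/0.298 = 404, and then Q* = 518 - 1.26·404 = 8.92.

P* ≈ 404, Q* ≈ 8.92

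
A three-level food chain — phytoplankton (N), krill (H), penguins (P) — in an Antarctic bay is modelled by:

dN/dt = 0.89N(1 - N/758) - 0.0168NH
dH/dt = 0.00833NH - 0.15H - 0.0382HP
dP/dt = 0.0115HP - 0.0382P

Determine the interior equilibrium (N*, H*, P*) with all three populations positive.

From dP/dt = 0: 0.0115H* = 0.0382, so H* = 3.32.
From dN/dt = 0: 0.89(1 - N*/758) = 0.0168·3.32, giving N* = 758·(1 - 0.0627) = 710.
From dH/dt = 0: 0.00833·710 - 0.15 = 0.0382P*, so P* = 5.77/0.0382 = 151.

N* ≈ 710, H* ≈ 3.32, P* ≈ 151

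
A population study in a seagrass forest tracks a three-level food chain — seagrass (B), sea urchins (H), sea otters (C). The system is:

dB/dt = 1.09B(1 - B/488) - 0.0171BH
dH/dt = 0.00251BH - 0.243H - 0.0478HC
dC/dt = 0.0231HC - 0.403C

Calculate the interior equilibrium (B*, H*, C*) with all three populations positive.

From dC/dt = 0: 0.0231H* = 0.403, so H* = 17.4.
From dB/dt = 0: 1.09(1 - B*/488) = 0.0171·17.4, giving B* = 488·(1 - 0.274) = 354.
From dH/dt = 0: 0.00251·354 - 0.243 = 0.0478C*, so C* = 0.647/0.0478 = 13.5.

B* ≈ 354, H* ≈ 17.4, C* ≈ 13.5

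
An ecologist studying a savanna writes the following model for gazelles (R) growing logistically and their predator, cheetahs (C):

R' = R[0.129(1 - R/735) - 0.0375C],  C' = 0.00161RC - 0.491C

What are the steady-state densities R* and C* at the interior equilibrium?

From dC/dt = 0 with C > 0: 0.00161R* = 0.491, so R* = 305.
Substitute into dR/dt = 0: 0.129(1 - 305/735) = 0.0375C*.
The bracket is 0.585, giving C* = 0.0755/0.0375 = 2.01.

R* ≈ 305, C* ≈ 2.01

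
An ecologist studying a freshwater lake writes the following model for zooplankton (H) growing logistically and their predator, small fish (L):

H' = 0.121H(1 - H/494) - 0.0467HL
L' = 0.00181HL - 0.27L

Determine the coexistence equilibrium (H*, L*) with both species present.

From dL/dt = 0 with L > 0: 0.00181H* = 0.27, so H* = 149.
Substitute into dH/dt = 0: 0.121(1 - 149/494) = 0.0467L*.
The bracket is 0.698, giving L* = 0.0845/0.0467 = 1.81.

H* ≈ 149, L* ≈ 1.81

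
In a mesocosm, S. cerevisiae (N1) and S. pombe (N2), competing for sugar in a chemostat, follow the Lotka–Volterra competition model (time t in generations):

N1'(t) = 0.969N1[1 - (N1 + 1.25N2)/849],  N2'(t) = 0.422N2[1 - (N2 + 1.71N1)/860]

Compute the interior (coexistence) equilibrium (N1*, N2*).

Setting both brackets to zero gives the nullclines N1 + 1.25N2 = 849 and 1.71N1 + N2 = 860.
Substituting N2 = 860 - 1.71N1 into the first: N1(1 - 1.25·1.71) = 849 - 1.25·860.
So N1* = -226/-1.14 = 199, and then N2* = 860 - 1.71·199 = 520.

N1* ≈ 199, N2* ≈ 520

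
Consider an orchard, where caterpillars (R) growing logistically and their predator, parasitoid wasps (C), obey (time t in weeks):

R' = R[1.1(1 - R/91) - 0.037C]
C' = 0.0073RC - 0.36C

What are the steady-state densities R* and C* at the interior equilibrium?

R* ≈ 49.3, C* ≈ 13.6

From dC/dt = 0 with C > 0: 0.0073R* = 0.36, so R* = 49.3.
Substitute into dR/dt = 0: 1.1(1 - 49.3/91) = 0.037C*.
The bracket is 0.458, giving C* = 0.504/0.037 = 13.6.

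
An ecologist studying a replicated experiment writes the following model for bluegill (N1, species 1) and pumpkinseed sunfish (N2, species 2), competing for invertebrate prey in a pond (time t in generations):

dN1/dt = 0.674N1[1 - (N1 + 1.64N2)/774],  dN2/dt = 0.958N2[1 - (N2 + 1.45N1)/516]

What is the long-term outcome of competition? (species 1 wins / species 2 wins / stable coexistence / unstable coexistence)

unstable coexistence (outcome depends on initial conditions)

Compare the nullcline intercepts: K1/α12 = 774/1.64 = 472 < K2 = 516; K2/α21 = 516/1.45 = 356 < K1 = 774.
Since both are reversed, neither can invade when rare; the interior point is a saddle.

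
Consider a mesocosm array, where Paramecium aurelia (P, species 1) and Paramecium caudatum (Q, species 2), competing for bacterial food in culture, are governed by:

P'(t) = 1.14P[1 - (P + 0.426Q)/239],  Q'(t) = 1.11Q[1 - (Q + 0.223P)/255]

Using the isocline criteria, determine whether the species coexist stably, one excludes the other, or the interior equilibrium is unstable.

stable coexistence

Compare the nullcline intercepts: K1/α12 = 239/0.426 = 561 > K2 = 255; K2/α21 = 255/0.223 = 1140 > K1 = 239.
Since both inequalities hold, each species can invade when rare, so the interior equilibrium is stable.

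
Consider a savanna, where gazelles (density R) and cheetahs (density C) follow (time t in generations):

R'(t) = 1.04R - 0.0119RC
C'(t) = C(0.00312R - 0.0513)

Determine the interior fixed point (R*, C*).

R* ≈ 16.4, C* ≈ 87.4

Set dC/dt = 0 with C > 0: 0.00312R - 0.0513 = 0, so R* = 0.0513/0.00312 = 16.4.
Set dR/dt = 0 with R > 0: 1.04 - 0.0119C = 0, so C* = 1.04/0.0119 = 87.4.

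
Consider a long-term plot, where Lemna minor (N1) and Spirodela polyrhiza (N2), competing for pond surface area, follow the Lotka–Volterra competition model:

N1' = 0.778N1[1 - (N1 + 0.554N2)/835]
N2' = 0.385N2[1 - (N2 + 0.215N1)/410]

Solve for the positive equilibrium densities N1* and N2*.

N1* ≈ 690, N2* ≈ 262

Setting both brackets to zero gives the nullclines N1 + 0.554N2 = 835 and 0.215N1 + N2 = 410.
Substituting N2 = 410 - 0.215N1 into the first: N1(1 - 0.554·0.215) = 835 - 0.554·410.
So N1* = 608/0.881 = 690, and then N2* = 410 - 0.215·690 = 262.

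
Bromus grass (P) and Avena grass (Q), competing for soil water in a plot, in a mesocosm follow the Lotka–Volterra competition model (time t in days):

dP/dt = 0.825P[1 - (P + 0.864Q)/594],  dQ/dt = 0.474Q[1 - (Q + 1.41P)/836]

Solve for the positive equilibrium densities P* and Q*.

Setting both brackets to zero gives the nullclines P + 0.864Q = 594 and 1.41P + Q = 836.
Substituting Q = 836 - 1.41P into the first: P(1 - 0.864·1.41) = 594 - 0.864·836.
So P* = -128/-0.218 = 588, and then Q* = 836 - 1.41·588 = 7.06.

P* ≈ 588, Q* ≈ 7.06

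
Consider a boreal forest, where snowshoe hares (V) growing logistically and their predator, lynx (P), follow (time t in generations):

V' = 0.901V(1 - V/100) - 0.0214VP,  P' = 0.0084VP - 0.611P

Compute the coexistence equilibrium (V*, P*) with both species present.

V* ≈ 72.7, P* ≈ 11.5

From dP/dt = 0 with P > 0: 0.0084V* = 0.611, so V* = 72.7.
Substitute into dV/dt = 0: 0.901(1 - 72.7/100) = 0.0214P*.
The bracket is 0.273, giving P* = 0.246/0.0214 = 11.5.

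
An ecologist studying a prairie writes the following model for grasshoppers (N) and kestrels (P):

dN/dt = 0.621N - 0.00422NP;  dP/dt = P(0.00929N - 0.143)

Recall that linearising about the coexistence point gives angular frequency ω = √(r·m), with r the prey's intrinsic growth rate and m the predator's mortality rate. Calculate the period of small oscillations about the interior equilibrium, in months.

Here r = 0.621 and m = 0.143, so r·m = 0.0888.
ω = √0.0888 = 0.298 per month, hence T = 2π/ω ≈ 21.1 months.

T ≈ 21.1 months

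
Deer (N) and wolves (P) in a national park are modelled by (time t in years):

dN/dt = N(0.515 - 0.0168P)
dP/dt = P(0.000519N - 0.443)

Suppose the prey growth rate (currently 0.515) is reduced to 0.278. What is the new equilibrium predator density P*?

P* ≈ 16.5

At the interior fixed point, setting dN/dt = 0 with N > 0 fixes P* = (prey growth rate)/(NP coefficient) — independent of the other coefficients.
With the change, P* = 0.278/0.0168 = 16.5; it falls from 30.7.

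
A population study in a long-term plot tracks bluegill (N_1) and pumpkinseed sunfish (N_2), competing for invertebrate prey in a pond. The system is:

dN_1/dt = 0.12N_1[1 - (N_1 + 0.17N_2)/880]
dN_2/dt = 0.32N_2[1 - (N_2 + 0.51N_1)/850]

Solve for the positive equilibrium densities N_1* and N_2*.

Setting both brackets to zero gives the nullclines N_1 + 0.17N_2 = 880 and 0.51N_1 + N_2 = 850.
Substituting N_2 = 850 - 0.51N_1 into the first: N_1(1 - 0.17·0.51) = 880 - 0.17·850.
So N_1* = 736/0.913 = 805, and then N_2* = 850 - 0.51·805 = 439.

N_1* ≈ 805, N_2* ≈ 439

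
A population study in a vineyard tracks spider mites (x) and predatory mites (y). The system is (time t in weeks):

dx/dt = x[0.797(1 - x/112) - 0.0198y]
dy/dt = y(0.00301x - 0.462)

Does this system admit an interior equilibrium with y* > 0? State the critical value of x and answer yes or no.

Threshold x = 153; K < 153, so no, the predator goes extinct.

The predator equation gives dy/dt > 0 only when x > 0.462/0.00301 = 153.
Without the predator, x → K = 112. Since 112 < 153, the predator cannot invade.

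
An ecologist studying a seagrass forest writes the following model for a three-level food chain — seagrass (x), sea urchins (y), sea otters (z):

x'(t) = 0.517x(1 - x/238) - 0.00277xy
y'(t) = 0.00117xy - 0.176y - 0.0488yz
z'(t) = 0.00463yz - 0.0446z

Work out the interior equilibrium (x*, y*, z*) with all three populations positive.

x* ≈ 226, y* ≈ 9.63, z* ≈ 1.81

From dz/dt = 0: 0.00463y* = 0.0446, so y* = 9.63.
From dx/dt = 0: 0.517(1 - x*/238) = 0.00277·9.63, giving x* = 238·(1 - 0.0516) = 226.
From dy/dt = 0: 0.00117·226 - 0.176 = 0.0488z*, so z* = 0.0881/0.0488 = 1.81.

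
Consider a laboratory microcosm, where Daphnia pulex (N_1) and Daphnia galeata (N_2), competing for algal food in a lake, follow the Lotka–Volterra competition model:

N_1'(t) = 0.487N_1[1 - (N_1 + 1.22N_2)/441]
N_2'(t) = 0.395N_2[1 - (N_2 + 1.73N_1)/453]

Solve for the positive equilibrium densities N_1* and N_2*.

N_1* ≈ 101, N_2* ≈ 279

Setting both brackets to zero gives the nullclines N_1 + 1.22N_2 = 441 and 1.73N_1 + N_2 = 453.
Substituting N_2 = 453 - 1.73N_1 into the first: N_1(1 - 1.22·1.73) = 441 - 1.22·453.
So N_1* = -112/-1.11 = 101, and then N_2* = 453 - 1.73·101 = 279.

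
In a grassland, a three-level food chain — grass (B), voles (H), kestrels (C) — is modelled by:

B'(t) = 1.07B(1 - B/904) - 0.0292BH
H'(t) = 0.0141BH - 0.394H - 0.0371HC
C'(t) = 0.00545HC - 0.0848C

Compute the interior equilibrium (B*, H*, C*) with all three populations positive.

B* ≈ 520, H* ≈ 15.6, C* ≈ 187

From dC/dt = 0: 0.00545H* = 0.0848, so H* = 15.6.
From dB/dt = 0: 1.07(1 - B*/904) = 0.0292·15.6, giving B* = 904·(1 - 0.425) = 520.
From dH/dt = 0: 0.0141·520 - 0.394 = 0.0371C*, so C* = 6.94/0.0371 = 187.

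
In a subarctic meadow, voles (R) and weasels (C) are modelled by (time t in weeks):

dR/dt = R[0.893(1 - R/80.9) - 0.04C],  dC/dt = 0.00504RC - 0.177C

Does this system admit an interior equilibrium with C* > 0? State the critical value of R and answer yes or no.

The predator equation gives dC/dt > 0 only when R > 0.177/0.00504 = 35.1.
Without the predator, R → K = 80.9. Since 80.9 > 35.1, the predator can invade and persist.

Threshold R = 35.1; K > 35.1, so yes, the predator persists.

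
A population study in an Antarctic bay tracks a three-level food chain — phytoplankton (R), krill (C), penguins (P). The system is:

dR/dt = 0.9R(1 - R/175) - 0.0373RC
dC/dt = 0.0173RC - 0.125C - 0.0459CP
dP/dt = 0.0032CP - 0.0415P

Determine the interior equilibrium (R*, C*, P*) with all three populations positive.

From dP/dt = 0: 0.0032C* = 0.0415, so C* = 13.
From dR/dt = 0: 0.9(1 - R*/175) = 0.0373·13, giving R* = 175·(1 - 0.537) = 80.9.
From dC/dt = 0: 0.0173·80.9 - 0.125 = 0.0459P*, so P* = 1.28/0.0459 = 27.8.

R* ≈ 80.9, C* ≈ 13, P* ≈ 27.8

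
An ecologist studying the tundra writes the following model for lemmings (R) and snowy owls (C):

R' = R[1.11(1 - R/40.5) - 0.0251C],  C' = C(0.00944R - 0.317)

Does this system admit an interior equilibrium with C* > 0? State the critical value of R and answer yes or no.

Threshold R = 33.6; K > 33.6, so yes, the predator persists.

The predator equation gives dC/dt > 0 only when R > 0.317/0.00944 = 33.6.
Without the predator, R → K = 40.5. Since 40.5 > 33.6, the predator can invade and persist.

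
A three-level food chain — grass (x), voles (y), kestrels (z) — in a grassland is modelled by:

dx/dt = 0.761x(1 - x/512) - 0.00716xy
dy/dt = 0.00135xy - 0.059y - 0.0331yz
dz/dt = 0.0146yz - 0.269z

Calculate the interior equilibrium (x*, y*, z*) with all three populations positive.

From dz/dt = 0: 0.0146y* = 0.269, so y* = 18.4.
From dx/dt = 0: 0.761(1 - x*/512) = 0.00716·18.4, giving x* = 512·(1 - 0.173) = 423.
From dy/dt = 0: 0.00135·423 - 0.059 = 0.0331z*, so z* = 0.512/0.0331 = 15.5.

x* ≈ 423, y* ≈ 18.4, z* ≈ 15.5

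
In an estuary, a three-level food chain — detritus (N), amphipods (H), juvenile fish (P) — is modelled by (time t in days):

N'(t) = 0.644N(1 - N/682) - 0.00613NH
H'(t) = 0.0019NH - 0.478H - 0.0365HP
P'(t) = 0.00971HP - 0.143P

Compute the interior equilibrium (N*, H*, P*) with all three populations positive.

N* ≈ 586, H* ≈ 14.7, P* ≈ 17.4

From dP/dt = 0: 0.00971H* = 0.143, so H* = 14.7.
From dN/dt = 0: 0.644(1 - N*/682) = 0.00613·14.7, giving N* = 682·(1 - 0.14) = 586.
From dH/dt = 0: 0.0019·586 - 0.478 = 0.0365P*, so P* = 0.636/0.0365 = 17.4.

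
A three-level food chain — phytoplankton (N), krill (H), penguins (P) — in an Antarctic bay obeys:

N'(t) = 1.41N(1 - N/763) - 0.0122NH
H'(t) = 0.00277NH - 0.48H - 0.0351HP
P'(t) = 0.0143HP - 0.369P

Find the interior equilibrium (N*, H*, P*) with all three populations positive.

From dP/dt = 0: 0.0143H* = 0.369, so H* = 25.8.
From dN/dt = 0: 1.41(1 - N*/763) = 0.0122·25.8, giving N* = 763·(1 - 0.223) = 593.
From dH/dt = 0: 0.00277·593 - 0.48 = 0.0351P*, so P* = 1.16/0.0351 = 33.1.

N* ≈ 593, H* ≈ 25.8, P* ≈ 33.1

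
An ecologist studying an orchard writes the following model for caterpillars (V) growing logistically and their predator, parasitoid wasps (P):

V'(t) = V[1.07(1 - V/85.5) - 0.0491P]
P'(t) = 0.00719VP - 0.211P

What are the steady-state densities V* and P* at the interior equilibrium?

V* ≈ 29.3, P* ≈ 14.3

From dP/dt = 0 with P > 0: 0.00719V* = 0.211, so V* = 29.3.
Substitute into dV/dt = 0: 1.07(1 - 29.3/85.5) = 0.0491P*.
The bracket is 0.657, giving P* = 0.703/0.0491 = 14.3.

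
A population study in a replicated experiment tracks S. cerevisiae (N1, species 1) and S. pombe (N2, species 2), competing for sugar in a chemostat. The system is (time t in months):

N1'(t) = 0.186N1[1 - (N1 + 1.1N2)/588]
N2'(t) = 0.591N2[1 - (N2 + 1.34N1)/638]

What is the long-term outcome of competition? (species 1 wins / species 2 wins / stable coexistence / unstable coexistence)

unstable coexistence (outcome depends on initial conditions)

Compare the nullcline intercepts: K1/α12 = 588/1.1 = 535 < K2 = 638; K2/α21 = 638/1.34 = 476 < K1 = 588.
Since both are reversed, neither can invade when rare; the interior point is a saddle.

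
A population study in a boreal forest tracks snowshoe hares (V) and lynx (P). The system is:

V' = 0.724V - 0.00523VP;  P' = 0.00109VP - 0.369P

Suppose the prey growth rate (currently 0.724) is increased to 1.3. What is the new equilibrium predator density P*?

P* ≈ 249

At the interior fixed point, setting dV/dt = 0 with V > 0 fixes P* = (prey growth rate)/(VP coefficient) — independent of the other coefficients.
With the change, P* = 1.3/0.00523 = 249; it rises from 138.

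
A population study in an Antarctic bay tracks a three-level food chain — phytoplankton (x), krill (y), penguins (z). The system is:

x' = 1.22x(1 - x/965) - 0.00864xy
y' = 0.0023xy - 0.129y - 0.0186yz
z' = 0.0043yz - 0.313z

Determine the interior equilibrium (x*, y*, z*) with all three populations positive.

x* ≈ 468, y* ≈ 72.8, z* ≈ 50.9

From dz/dt = 0: 0.0043y* = 0.313, so y* = 72.8.
From dx/dt = 0: 1.22(1 - x*/965) = 0.00864·72.8, giving x* = 965·(1 - 0.516) = 468.
From dy/dt = 0: 0.0023·468 - 0.129 = 0.0186z*, so z* = 0.946/0.0186 = 50.9.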